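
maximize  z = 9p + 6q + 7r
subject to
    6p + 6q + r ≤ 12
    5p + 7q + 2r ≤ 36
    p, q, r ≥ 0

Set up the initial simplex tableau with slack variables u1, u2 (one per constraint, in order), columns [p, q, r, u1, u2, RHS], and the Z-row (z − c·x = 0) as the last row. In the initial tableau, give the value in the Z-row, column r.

The Z-row carries the negated objective coefficients: the r entry is -7.

-7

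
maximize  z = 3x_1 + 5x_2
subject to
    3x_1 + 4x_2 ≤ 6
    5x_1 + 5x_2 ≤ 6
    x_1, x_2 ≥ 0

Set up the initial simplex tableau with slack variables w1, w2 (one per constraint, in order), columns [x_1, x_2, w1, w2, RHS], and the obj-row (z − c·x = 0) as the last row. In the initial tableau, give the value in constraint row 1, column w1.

Slack w1 belongs to constraint 1; its column is the unit vector e_1, so the entry in row 1 is 1.

1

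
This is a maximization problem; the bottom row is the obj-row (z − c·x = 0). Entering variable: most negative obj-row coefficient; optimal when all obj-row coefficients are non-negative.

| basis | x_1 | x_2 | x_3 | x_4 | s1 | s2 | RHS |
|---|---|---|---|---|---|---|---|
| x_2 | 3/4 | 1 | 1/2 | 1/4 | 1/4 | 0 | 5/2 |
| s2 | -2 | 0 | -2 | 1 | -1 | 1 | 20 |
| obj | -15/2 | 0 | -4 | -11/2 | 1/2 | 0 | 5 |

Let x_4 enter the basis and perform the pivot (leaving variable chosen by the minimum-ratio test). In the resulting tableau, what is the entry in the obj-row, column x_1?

Ratio test on column x_4 — row 1: (5/2)/(1/4) = 10; row 2: 20/1 = 20. Minimum is 10 at row 1 (x_2 leaves); pivot element 1/4.
Divide row 1 by 1/4; eliminate column x_4 from the other rows.
obj-row update in column x_1: -15/2 − (-11/2)·3 = 9.

9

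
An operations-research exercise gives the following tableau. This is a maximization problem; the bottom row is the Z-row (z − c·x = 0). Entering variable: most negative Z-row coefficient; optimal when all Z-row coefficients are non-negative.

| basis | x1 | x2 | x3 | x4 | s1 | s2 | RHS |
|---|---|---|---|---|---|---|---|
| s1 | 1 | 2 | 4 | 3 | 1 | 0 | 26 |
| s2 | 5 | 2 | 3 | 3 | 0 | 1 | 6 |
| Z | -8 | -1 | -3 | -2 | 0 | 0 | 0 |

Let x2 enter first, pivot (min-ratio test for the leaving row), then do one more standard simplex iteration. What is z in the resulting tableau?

Ratio test on column x2 — row 1: 26/2 = 13; row 2: 6/2 = 3. Minimum is 3 at row 2 (s2 leaves); pivot element 2.
Pivot on row 2; the Z-row RHS becomes 0 − (-1)·3 = 3.
Next entering variable (most negative Z-row entry -11/2): x1.
Ratio test on column x1 — row 1: entry -4 ≤ 0; row 2: 3/(5/2) = 6/5. Minimum is 6/5 at row 2 (x2 leaves); pivot element 5/2.
After the second pivot the Z-row RHS is 3 − (-11/2)·(6/5) = 48/5.

48/5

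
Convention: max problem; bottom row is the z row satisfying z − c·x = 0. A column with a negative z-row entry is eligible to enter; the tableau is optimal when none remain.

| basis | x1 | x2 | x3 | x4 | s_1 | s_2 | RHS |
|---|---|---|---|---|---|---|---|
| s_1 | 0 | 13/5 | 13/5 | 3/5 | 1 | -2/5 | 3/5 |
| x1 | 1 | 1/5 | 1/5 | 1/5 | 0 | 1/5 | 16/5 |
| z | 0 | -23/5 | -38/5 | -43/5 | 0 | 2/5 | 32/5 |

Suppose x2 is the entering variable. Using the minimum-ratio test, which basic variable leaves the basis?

s_1

Column x2 entries and ratios — s_1: (3/5)/(13/5) = 3/13; x1: (16/5)/(1/5) = 16.
Smallest ratio is 3/13 in the row of s_1, so s_1 leaves.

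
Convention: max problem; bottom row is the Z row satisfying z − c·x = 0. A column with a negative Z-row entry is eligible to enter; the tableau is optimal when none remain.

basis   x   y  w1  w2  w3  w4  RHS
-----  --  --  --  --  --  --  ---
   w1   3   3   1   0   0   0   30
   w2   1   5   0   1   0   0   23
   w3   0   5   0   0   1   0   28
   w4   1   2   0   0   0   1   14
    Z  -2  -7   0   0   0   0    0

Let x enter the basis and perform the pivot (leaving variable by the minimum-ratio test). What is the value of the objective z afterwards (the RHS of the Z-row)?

20

Ratio test on column x — row 1: 30/3 = 10; row 2: 23/1 = 23; row 3: entry 0 ≤ 0; row 4: 14/1 = 14. Minimum is 10 at row 1 (w1 leaves); pivot element 3.
Pivot on row 1; the Z-row RHS becomes 0 − (-2)·10 = 20.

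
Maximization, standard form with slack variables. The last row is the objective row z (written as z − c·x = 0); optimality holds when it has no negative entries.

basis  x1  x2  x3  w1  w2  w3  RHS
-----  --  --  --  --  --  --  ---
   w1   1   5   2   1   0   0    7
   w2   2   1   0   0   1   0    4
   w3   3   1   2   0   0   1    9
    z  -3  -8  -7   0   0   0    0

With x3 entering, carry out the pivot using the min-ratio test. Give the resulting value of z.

Ratio test on column x3 — row 1: 7/2 = 7/2; row 2: entry 0 ≤ 0; row 3: 9/2 = 9/2. Minimum is 7/2 at row 1 (w1 leaves); pivot element 2.
Pivot on row 1; the z-row RHS becomes 0 − (-7)·(7/2) = 49/2.

49/2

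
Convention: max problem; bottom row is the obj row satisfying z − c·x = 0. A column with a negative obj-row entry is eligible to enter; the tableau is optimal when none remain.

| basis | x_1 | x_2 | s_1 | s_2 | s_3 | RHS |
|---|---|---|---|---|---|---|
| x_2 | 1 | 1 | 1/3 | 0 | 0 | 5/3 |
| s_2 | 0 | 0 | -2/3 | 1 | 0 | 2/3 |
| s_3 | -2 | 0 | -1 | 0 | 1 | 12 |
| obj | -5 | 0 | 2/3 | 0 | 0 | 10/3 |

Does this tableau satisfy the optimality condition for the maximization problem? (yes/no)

The obj-row has a negative entry -5 in column x_1, so it is not optimal.

no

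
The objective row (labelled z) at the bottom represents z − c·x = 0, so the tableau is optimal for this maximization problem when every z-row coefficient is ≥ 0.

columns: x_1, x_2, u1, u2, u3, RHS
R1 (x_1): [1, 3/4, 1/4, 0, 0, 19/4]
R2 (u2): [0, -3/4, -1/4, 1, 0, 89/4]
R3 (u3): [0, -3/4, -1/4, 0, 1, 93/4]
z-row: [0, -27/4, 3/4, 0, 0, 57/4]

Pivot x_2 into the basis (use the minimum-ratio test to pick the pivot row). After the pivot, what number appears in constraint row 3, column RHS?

28

Ratio test on column x_2 — row 1: (19/4)/(3/4) = 19/3; row 2: entry -3/4 ≤ 0; row 3: entry -3/4 ≤ 0. Minimum is 19/3 at row 1 (x_1 leaves); pivot element 3/4.
Divide row 1 by 3/4; eliminate column x_2 from the other rows.
Row 3 update in column RHS: 93/4 − (-3/4)·(19/3) = 28.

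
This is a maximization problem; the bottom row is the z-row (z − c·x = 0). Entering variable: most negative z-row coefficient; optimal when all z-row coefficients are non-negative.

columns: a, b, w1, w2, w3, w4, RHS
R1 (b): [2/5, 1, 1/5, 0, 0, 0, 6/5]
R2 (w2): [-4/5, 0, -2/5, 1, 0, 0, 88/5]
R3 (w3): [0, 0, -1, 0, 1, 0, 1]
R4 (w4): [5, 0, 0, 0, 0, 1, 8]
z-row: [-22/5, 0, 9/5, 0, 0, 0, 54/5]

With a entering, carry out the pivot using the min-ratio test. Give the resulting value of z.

446/25

Ratio test on column a — row 1: (6/5)/(2/5) = 3; row 2: entry -4/5 ≤ 0; row 3: entry 0 ≤ 0; row 4: 8/5 = 8/5. Minimum is 8/5 at row 4 (w4 leaves); pivot element 5.
Pivot on row 4; the z-row RHS becomes 54/5 − (-22/5)·(8/5) = 446/25.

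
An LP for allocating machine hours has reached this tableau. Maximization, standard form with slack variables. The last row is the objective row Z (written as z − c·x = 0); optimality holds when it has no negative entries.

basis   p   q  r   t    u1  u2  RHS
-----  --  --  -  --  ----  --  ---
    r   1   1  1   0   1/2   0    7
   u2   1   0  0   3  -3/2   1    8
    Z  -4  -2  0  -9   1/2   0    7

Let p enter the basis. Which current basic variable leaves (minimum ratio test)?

Column p entries and ratios — r: 7/1 = 7; u2: 8/1 = 8.
Smallest ratio is 7 in the row of r, so r leaves.

r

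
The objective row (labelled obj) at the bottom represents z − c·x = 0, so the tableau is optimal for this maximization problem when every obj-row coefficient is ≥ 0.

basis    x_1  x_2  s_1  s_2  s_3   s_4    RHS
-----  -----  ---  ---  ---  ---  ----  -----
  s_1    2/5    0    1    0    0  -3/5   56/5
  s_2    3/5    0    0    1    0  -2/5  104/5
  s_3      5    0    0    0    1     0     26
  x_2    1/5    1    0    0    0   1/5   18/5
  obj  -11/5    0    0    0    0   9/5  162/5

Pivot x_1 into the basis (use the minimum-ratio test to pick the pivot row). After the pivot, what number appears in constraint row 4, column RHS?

64/25

Ratio test on column x_1 — row 1: (56/5)/(2/5) = 28; row 2: (104/5)/(3/5) = 104/3; row 3: 26/5 = 26/5; row 4: (18/5)/(1/5) = 18. Minimum is 26/5 at row 3 (s_3 leaves); pivot element 5.
Divide row 3 by 5; eliminate column x_1 from the other rows.
Row 4 update in column RHS: 18/5 − (1/5)·(26/5) = 64/25.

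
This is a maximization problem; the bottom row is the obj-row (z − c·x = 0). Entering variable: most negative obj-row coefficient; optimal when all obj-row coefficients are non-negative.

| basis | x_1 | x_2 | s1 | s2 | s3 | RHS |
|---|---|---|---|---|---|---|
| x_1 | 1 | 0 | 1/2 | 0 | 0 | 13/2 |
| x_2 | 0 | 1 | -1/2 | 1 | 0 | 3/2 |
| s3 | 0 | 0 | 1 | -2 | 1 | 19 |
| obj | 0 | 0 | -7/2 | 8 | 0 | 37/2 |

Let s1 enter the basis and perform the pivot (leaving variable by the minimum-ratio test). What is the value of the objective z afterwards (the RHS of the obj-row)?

64

Ratio test on column s1 — row 1: (13/2)/(1/2) = 13; row 2: entry -1/2 ≤ 0; row 3: 19/1 = 19. Minimum is 13 at row 1 (x_1 leaves); pivot element 1/2.
Pivot on row 1; the obj-row RHS becomes 37/2 − (-7/2)·13 = 64.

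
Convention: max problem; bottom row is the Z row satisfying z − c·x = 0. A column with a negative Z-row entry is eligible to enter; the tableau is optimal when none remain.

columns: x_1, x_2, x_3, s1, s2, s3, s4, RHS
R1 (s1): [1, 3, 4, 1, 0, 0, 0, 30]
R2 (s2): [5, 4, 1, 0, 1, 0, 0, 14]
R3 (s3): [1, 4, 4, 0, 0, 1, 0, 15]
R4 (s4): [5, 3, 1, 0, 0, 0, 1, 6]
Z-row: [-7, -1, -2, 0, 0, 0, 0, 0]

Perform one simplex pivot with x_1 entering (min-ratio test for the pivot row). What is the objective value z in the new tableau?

42/5

Ratio test on column x_1 — row 1: 30/1 = 30; row 2: 14/5 = 14/5; row 3: 15/1 = 15; row 4: 6/5 = 6/5. Minimum is 6/5 at row 4 (s4 leaves); pivot element 5.
Pivot on row 4; the Z-row RHS becomes 0 − (-7)·(6/5) = 42/5.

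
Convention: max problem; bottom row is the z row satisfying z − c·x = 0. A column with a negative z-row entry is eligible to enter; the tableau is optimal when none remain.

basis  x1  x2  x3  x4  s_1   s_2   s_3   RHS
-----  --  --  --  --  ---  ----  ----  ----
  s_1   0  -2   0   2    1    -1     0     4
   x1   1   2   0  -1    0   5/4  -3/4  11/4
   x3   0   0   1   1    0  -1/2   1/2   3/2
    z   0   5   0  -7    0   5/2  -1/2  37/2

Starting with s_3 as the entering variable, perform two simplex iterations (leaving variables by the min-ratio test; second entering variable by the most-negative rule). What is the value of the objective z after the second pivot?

29

Ratio test on column s_3 — row 1: entry 0 ≤ 0; row 2: entry -3/4 ≤ 0; row 3: (3/2)/(1/2) = 3. Minimum is 3 at row 3 (x3 leaves); pivot element 1/2.
Pivot on row 3; the z-row RHS becomes 37/2 − (-1/2)·3 = 20.
Next entering variable (most negative z-row entry -6): x4.
Ratio test on column x4 — row 1: 4/2 = 2; row 2: 5/(1/2) = 10; row 3: 3/2 = 3/2. Minimum is 3/2 at row 3 (s_3 leaves); pivot element 2.
After the second pivot the z-row RHS is 20 − (-6)·(3/2) = 29.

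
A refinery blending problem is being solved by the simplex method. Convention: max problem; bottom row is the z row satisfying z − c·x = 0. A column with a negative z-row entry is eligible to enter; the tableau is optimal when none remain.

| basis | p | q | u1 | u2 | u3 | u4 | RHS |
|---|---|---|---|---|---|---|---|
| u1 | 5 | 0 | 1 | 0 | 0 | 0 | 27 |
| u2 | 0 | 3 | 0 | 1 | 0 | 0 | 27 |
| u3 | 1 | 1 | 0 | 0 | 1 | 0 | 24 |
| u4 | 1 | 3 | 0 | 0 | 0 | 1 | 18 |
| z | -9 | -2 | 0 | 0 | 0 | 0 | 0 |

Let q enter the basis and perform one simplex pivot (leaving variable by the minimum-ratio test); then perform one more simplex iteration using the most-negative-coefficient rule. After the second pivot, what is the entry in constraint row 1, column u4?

0

Ratio test on column q — row 1: entry 0 ≤ 0; row 2: 27/3 = 9; row 3: 24/1 = 24; row 4: 18/3 = 6. Minimum is 6 at row 4 (u4 leaves); pivot element 3.
Divide row 4 by 3; eliminate column q from the other rows.
Second iteration: most negative z-row entry is -25/3 in column p, so p enters.
Ratio test on column p — row 1: 27/5 = 27/5; row 2: entry -1 ≤ 0; row 3: 18/(2/3) = 27; row 4: 6/(1/3) = 18. Minimum is 27/5 at row 1 (u1 leaves); pivot element 5.
Divide row 1 by 5; eliminate column p from the other rows.
After both pivots, the entry at constraint row 1, column u4 is 0.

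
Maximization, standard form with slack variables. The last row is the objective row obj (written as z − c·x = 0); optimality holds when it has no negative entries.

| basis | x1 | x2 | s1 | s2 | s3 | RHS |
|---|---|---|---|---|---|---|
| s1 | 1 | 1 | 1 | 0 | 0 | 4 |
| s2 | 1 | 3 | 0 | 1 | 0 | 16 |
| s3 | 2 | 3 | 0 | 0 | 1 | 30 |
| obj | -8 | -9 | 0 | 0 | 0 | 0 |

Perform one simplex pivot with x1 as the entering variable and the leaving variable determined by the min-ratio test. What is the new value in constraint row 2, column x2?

2

Ratio test on column x1 — row 1: 4/1 = 4; row 2: 16/1 = 16; row 3: 30/2 = 15. Minimum is 4 at row 1 (s1 leaves); pivot element 1.
Divide row 1 by 1; eliminate column x1 from the other rows.
Row 2 update in column x2: 3 − 1·1 = 2.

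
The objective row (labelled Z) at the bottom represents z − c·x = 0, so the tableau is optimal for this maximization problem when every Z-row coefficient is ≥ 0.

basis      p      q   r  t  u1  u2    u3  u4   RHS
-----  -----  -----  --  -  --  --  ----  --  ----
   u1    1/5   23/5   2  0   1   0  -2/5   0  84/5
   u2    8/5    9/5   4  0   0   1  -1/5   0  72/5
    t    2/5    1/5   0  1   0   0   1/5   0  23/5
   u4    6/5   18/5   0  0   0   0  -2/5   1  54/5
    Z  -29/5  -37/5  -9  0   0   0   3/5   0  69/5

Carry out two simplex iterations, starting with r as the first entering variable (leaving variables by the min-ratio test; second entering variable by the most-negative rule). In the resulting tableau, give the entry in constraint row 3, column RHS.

151/37

Ratio test on column r — row 1: (84/5)/2 = 42/5; row 2: (72/5)/4 = 18/5; row 3: entry 0 ≤ 0; row 4: entry 0 ≤ 0. Minimum is 18/5 at row 2 (u2 leaves); pivot element 4.
Divide row 2 by 4; eliminate column r from the other rows.
Second iteration: most negative Z-row entry is -67/20 in column q, so q enters.
Ratio test on column q — row 1: (48/5)/(37/10) = 96/37; row 2: (18/5)/(9/20) = 8; row 3: (23/5)/(1/5) = 23; row 4: (54/5)/(18/5) = 3. Minimum is 96/37 at row 1 (u1 leaves); pivot element 37/10.
Divide row 1 by 37/10; eliminate column q from the other rows.
After both pivots, the entry at constraint row 3, column RHS is 151/37.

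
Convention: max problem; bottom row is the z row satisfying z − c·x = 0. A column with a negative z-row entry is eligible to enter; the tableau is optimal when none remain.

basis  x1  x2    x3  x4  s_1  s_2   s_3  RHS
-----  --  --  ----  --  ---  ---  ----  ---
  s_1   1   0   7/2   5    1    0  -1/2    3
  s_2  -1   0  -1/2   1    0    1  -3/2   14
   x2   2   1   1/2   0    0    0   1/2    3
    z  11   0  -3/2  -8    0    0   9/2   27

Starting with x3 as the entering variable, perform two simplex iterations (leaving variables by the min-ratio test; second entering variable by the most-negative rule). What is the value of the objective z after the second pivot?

Ratio test on column x3 — row 1: 3/(7/2) = 6/7; row 2: entry -1/2 ≤ 0; row 3: 3/(1/2) = 6. Minimum is 6/7 at row 1 (s_1 leaves); pivot element 7/2.
Pivot on row 1; the z-row RHS becomes 27 − (-3/2)·(6/7) = 198/7.
Next entering variable (most negative z-row entry -41/7): x4.
Ratio test on column x4 — row 1: (6/7)/(10/7) = 3/5; row 2: (101/7)/(12/7) = 101/12; row 3: entry -5/7 ≤ 0. Minimum is 3/5 at row 1 (x3 leaves); pivot element 10/7.
After the second pivot the z-row RHS is 198/7 − (-41/7)·(3/5) = 159/5.

159/5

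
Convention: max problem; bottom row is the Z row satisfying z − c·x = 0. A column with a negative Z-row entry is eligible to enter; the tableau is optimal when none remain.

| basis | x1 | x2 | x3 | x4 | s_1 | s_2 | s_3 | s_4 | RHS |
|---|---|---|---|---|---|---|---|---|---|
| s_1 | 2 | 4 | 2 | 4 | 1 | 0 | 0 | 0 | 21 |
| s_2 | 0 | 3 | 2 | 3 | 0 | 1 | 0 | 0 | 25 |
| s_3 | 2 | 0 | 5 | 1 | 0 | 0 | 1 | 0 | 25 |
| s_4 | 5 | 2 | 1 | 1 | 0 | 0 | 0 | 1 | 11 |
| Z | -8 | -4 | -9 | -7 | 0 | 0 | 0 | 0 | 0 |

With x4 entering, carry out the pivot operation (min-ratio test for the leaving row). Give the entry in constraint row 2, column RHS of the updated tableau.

37/4

Ratio test on column x4 — row 1: 21/4 = 21/4; row 2: 25/3 = 25/3; row 3: 25/1 = 25; row 4: 11/1 = 11. Minimum is 21/4 at row 1 (s_1 leaves); pivot element 4.
Divide row 1 by 4; eliminate column x4 from the other rows.
Row 2 update in column RHS: 25 − 3·(21/4) = 37/4.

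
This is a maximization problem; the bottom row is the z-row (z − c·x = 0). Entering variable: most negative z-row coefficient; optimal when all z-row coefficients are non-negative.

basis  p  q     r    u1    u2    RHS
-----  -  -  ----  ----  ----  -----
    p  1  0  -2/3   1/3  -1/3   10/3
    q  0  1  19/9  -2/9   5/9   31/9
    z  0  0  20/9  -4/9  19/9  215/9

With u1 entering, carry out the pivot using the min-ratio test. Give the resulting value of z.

85/3

Ratio test on column u1 — row 1: (10/3)/(1/3) = 10; row 2: entry -2/9 ≤ 0. Minimum is 10 at row 1 (p leaves); pivot element 1/3.
Pivot on row 1; the z-row RHS becomes 215/9 − (-4/9)·10 = 85/3.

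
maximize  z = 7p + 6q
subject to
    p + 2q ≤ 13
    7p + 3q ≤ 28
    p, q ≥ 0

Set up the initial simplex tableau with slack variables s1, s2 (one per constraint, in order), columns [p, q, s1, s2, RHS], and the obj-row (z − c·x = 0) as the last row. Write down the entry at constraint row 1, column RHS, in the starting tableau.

The RHS of constraint 1 is b_1 = 13.

13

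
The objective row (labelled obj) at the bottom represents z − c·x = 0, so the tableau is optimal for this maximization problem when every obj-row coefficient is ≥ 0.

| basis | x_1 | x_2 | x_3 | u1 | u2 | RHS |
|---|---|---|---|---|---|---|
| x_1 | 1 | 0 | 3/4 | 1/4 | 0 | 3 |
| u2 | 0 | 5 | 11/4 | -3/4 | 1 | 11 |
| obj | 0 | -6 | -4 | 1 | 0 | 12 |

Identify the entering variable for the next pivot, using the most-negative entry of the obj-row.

x_2

Negative obj-row entries: x_2: -6, x_3: -4.
The most negative is -6 in column x_2, so x_2 enters.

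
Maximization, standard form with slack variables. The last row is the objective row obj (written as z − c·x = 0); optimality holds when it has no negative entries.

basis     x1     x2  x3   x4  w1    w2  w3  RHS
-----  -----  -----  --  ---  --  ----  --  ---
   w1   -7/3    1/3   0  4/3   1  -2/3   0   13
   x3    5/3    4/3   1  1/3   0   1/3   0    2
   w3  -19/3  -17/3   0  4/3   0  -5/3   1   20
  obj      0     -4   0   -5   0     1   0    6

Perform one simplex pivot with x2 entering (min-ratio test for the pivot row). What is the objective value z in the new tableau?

Ratio test on column x2 — row 1: 13/(1/3) = 39; row 2: 2/(4/3) = 3/2; row 3: entry -17/3 ≤ 0. Minimum is 3/2 at row 2 (x3 leaves); pivot element 4/3.
Pivot on row 2; the obj-row RHS becomes 6 − (-4)·(3/2) = 12.

12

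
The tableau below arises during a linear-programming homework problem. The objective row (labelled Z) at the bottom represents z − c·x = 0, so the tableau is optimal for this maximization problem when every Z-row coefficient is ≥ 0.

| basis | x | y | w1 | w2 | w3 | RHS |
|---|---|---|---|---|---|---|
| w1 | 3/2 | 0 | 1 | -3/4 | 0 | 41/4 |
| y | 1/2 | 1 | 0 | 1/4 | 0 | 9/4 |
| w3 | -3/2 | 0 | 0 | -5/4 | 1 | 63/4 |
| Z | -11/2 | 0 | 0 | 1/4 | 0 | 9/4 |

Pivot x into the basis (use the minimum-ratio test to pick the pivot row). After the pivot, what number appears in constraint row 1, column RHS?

7/2

Ratio test on column x — row 1: (41/4)/(3/2) = 41/6; row 2: (9/4)/(1/2) = 9/2; row 3: entry -3/2 ≤ 0. Minimum is 9/2 at row 2 (y leaves); pivot element 1/2.
Divide row 2 by 1/2; eliminate column x from the other rows.
Row 1 update in column RHS: 41/4 − (3/2)·(9/2) = 7/2.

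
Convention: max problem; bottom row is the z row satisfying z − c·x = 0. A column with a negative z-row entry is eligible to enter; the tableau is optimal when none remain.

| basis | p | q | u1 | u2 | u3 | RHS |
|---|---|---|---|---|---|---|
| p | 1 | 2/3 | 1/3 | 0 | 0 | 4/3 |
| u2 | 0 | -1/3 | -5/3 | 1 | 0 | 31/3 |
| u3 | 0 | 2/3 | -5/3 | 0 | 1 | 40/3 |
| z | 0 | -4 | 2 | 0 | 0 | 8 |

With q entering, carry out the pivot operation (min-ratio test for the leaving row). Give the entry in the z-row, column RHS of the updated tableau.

16

Ratio test on column q — row 1: (4/3)/(2/3) = 2; row 2: entry -1/3 ≤ 0; row 3: (40/3)/(2/3) = 20. Minimum is 2 at row 1 (p leaves); pivot element 2/3.
Divide row 1 by 2/3; eliminate column q from the other rows.
z-row update in column RHS: 8 − (-4)·2 = 16.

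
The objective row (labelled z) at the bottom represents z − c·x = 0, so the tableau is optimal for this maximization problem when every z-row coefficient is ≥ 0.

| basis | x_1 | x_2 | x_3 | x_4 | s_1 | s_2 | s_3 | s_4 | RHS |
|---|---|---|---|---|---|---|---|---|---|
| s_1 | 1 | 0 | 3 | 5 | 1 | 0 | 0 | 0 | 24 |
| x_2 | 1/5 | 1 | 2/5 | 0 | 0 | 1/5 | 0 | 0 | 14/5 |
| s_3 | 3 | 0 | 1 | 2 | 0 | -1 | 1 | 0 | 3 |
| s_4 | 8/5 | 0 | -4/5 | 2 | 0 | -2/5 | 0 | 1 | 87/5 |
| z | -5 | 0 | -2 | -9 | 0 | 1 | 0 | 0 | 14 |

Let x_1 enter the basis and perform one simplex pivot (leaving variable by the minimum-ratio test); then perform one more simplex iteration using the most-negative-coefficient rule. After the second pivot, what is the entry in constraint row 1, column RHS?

Ratio test on column x_1 — row 1: 24/1 = 24; row 2: (14/5)/(1/5) = 14; row 3: 3/3 = 1; row 4: (87/5)/(8/5) = 87/8. Minimum is 1 at row 3 (s_3 leaves); pivot element 3.
Divide row 3 by 3; eliminate column x_1 from the other rows.
Second iteration: most negative z-row entry is -17/3 in column x_4, so x_4 enters.
Ratio test on column x_4 — row 1: 23/(13/3) = 69/13; row 2: entry -2/15 ≤ 0; row 3: 1/(2/3) = 3/2; row 4: (79/5)/(14/15) = 237/14. Minimum is 3/2 at row 3 (x_1 leaves); pivot element 2/3.
Divide row 3 by 2/3; eliminate column x_4 from the other rows.
After both pivots, the entry at constraint row 1, column RHS is 33/2.

33/2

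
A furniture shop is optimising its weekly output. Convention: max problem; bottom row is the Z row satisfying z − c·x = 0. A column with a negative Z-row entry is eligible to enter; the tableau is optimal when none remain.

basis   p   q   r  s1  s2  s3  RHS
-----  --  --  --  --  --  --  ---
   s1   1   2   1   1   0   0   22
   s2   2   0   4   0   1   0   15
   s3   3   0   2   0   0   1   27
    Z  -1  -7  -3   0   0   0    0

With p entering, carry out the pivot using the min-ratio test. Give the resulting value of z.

15/2

Ratio test on column p — row 1: 22/1 = 22; row 2: 15/2 = 15/2; row 3: 27/3 = 9. Minimum is 15/2 at row 2 (s2 leaves); pivot element 2.
Pivot on row 2; the Z-row RHS becomes 0 − (-1)·(15/2) = 15/2.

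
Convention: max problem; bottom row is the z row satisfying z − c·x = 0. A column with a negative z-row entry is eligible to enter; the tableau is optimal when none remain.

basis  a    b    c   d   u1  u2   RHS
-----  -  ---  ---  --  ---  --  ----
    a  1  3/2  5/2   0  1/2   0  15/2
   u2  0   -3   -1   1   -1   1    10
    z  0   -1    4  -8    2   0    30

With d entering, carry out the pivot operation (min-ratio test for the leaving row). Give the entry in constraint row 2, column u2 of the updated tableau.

Ratio test on column d — row 1: entry 0 ≤ 0; row 2: 10/1 = 10. Minimum is 10 at row 2 (u2 leaves); pivot element 1.
Divide row 2 by 1; eliminate column d from the other rows.
In the new row 2, the u2 entry is the old entry divided by the pivot: 1/1 = 1.

1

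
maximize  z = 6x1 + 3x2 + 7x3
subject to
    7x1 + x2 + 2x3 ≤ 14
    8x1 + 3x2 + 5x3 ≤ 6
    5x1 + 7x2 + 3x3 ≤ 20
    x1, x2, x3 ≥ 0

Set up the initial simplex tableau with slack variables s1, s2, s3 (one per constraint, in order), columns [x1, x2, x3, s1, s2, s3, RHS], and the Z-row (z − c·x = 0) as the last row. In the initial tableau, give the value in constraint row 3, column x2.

Constraint 3 has coefficient 7 on x2.

7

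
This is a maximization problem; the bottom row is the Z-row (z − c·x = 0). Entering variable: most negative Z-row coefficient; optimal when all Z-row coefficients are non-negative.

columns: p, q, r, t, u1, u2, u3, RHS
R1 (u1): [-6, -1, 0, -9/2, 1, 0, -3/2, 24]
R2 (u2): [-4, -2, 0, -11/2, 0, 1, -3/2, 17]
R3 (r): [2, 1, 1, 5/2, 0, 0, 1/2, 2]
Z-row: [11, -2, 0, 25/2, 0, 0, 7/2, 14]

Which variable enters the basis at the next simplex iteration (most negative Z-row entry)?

Negative Z-row entries: q: -2.
The most negative is -2 in column q, so q enters.

q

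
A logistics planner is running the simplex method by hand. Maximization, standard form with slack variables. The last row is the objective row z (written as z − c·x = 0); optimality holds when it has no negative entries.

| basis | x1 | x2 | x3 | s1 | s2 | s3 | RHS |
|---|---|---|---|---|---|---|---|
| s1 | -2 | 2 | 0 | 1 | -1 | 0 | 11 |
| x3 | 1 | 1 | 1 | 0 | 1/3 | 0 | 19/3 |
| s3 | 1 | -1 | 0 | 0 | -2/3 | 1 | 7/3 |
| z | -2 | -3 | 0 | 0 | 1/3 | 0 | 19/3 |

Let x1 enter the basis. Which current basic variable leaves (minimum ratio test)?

Column x1 entries and ratios — s1: -2 ≤ 0, skip; x3: (19/3)/1 = 19/3; s3: (7/3)/1 = 7/3.
Smallest ratio is 7/3 in the row of s3, so s3 leaves.

s3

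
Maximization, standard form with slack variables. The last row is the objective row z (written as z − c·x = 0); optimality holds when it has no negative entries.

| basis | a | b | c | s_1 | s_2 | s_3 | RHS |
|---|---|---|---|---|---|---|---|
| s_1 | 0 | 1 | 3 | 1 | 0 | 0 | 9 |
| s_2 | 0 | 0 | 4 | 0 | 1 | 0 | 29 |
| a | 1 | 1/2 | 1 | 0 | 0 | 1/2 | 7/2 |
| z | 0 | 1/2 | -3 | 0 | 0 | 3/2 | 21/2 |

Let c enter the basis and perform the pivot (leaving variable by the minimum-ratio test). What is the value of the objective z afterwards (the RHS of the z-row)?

Ratio test on column c — row 1: 9/3 = 3; row 2: 29/4 = 29/4; row 3: (7/2)/1 = 7/2. Minimum is 3 at row 1 (s_1 leaves); pivot element 3.
Pivot on row 1; the z-row RHS becomes 21/2 − (-3)·3 = 39/2.

39/2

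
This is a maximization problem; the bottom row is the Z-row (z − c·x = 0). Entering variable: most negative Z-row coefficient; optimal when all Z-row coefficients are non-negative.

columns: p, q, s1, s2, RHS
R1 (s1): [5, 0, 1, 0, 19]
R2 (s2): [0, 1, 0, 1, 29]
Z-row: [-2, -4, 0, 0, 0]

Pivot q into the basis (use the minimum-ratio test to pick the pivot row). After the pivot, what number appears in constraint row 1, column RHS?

19

Ratio test on column q — row 1: entry 0 ≤ 0; row 2: 29/1 = 29. Minimum is 29 at row 2 (s2 leaves); pivot element 1.
Divide row 2 by 1; eliminate column q from the other rows.
Row 1 update in column RHS: 19 − 0·29 = 19.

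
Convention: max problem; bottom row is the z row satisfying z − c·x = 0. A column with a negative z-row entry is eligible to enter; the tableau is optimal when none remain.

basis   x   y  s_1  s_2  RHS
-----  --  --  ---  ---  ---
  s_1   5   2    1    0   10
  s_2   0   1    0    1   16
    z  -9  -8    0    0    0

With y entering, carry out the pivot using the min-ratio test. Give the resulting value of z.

40

Ratio test on column y — row 1: 10/2 = 5; row 2: 16/1 = 16. Minimum is 5 at row 1 (s_1 leaves); pivot element 2.
Pivot on row 1; the z-row RHS becomes 0 − (-8)·5 = 40.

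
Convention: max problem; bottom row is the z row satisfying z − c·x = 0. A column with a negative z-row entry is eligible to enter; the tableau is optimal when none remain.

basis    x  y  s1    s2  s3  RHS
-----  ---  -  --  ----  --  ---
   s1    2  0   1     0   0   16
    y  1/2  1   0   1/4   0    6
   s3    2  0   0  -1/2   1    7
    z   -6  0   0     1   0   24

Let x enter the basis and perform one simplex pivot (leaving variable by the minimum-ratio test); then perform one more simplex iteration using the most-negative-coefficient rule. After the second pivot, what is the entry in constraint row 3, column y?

2/3

Ratio test on column x — row 1: 16/2 = 8; row 2: 6/(1/2) = 12; row 3: 7/2 = 7/2. Minimum is 7/2 at row 3 (s3 leaves); pivot element 2.
Divide row 3 by 2; eliminate column x from the other rows.
Second iteration: most negative z-row entry is -1/2 in column s2, so s2 enters.
Ratio test on column s2 — row 1: 9/(1/2) = 18; row 2: (17/4)/(3/8) = 34/3; row 3: entry -1/4 ≤ 0. Minimum is 34/3 at row 2 (y leaves); pivot element 3/8.
Divide row 2 by 3/8; eliminate column s2 from the other rows.
After both pivots, the entry at constraint row 3, column y is 2/3.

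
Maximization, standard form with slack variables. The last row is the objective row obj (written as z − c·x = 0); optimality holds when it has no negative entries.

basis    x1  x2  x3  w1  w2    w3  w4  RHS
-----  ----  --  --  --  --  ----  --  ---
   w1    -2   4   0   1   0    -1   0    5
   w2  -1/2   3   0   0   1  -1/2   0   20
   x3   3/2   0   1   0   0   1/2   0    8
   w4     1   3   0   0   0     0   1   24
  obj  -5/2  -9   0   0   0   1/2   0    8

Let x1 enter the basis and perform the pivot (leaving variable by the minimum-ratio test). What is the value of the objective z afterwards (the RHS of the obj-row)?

Ratio test on column x1 — row 1: entry -2 ≤ 0; row 2: entry -1/2 ≤ 0; row 3: 8/(3/2) = 16/3; row 4: 24/1 = 24. Minimum is 16/3 at row 3 (x3 leaves); pivot element 3/2.
Pivot on row 3; the obj-row RHS becomes 8 − (-5/2)·(16/3) = 64/3.

64/3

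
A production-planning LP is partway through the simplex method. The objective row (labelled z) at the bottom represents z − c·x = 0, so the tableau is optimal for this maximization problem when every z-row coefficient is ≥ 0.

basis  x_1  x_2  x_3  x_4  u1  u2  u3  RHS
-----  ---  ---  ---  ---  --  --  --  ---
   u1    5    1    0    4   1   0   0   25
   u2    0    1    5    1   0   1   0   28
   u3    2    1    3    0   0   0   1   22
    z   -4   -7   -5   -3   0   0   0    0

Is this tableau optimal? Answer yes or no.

no

The z-row has a negative entry -7 in column x_2, so it is not optimal.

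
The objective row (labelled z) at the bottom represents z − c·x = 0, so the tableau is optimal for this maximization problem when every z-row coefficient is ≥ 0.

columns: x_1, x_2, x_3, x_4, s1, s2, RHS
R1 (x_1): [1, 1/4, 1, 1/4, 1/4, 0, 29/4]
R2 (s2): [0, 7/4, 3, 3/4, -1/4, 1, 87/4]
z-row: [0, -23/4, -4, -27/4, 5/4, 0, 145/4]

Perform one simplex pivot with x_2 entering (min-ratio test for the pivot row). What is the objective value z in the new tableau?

754/7

Ratio test on column x_2 — row 1: (29/4)/(1/4) = 29; row 2: (87/4)/(7/4) = 87/7. Minimum is 87/7 at row 2 (s2 leaves); pivot element 7/4.
Pivot on row 2; the z-row RHS becomes 145/4 − (-23/4)·(87/7) = 754/7.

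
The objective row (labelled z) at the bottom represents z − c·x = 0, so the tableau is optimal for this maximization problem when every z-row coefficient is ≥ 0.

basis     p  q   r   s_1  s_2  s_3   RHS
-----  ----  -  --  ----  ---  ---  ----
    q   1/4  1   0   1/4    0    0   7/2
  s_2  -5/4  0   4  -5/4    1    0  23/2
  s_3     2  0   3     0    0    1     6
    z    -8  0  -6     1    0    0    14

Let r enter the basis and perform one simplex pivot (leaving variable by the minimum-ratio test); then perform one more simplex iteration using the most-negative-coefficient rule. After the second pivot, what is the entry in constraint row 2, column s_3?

5/8

Ratio test on column r — row 1: entry 0 ≤ 0; row 2: (23/2)/4 = 23/8; row 3: 6/3 = 2. Minimum is 2 at row 3 (s_3 leaves); pivot element 3.
Divide row 3 by 3; eliminate column r from the other rows.
Second iteration: most negative z-row entry is -4 in column p, so p enters.
Ratio test on column p — row 1: (7/2)/(1/4) = 14; row 2: entry -47/12 ≤ 0; row 3: 2/(2/3) = 3. Minimum is 3 at row 3 (r leaves); pivot element 2/3.
Divide row 3 by 2/3; eliminate column p from the other rows.
After both pivots, the entry at constraint row 2, column s_3 is 5/8.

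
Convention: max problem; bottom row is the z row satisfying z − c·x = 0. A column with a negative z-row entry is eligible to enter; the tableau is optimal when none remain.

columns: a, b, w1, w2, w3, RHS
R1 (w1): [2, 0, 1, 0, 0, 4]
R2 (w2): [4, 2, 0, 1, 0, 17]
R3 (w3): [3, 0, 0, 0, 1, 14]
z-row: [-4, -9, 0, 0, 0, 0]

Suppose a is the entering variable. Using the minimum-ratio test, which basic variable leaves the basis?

w1

Column a entries and ratios — w1: 4/2 = 2; w2: 17/4 = 17/4; w3: 14/3 = 14/3.
Smallest ratio is 2 in the row of w1, so w1 leaves.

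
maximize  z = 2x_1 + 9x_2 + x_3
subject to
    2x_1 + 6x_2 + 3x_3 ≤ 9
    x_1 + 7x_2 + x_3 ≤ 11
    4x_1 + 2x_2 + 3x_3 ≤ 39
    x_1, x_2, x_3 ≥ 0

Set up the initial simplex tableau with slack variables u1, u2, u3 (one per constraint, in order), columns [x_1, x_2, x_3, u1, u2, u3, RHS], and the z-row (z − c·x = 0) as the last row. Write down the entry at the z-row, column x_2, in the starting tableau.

The z-row carries the negated objective coefficients: the x_2 entry is -9.

-9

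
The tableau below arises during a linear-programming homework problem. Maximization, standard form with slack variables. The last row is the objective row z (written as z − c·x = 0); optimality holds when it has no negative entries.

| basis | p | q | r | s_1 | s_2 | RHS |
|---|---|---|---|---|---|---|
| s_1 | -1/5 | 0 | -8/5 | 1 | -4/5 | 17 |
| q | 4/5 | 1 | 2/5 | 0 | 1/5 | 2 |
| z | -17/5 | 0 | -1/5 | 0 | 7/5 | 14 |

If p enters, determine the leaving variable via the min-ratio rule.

Column p entries and ratios — s_1: -1/5 ≤ 0, skip; q: 2/(4/5) = 5/2.
Smallest ratio is 5/2 in the row of q, so q leaves.

q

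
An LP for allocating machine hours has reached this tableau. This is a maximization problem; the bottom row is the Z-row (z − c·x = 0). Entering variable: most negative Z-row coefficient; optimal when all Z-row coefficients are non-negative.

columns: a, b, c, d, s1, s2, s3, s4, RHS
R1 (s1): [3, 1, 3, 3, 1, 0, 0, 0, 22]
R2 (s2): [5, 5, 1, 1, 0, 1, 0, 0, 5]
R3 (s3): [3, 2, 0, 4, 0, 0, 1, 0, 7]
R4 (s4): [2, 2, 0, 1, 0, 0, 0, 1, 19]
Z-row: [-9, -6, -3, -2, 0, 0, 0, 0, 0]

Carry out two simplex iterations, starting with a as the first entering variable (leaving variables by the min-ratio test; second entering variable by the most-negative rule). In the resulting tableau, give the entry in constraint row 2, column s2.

1

Ratio test on column a — row 1: 22/3 = 22/3; row 2: 5/5 = 1; row 3: 7/3 = 7/3; row 4: 19/2 = 19/2. Minimum is 1 at row 2 (s2 leaves); pivot element 5.
Divide row 2 by 5; eliminate column a from the other rows.
Second iteration: most negative Z-row entry is -6/5 in column c, so c enters.
Ratio test on column c — row 1: 19/(12/5) = 95/12; row 2: 1/(1/5) = 5; row 3: entry -3/5 ≤ 0; row 4: entry -2/5 ≤ 0. Minimum is 5 at row 2 (a leaves); pivot element 1/5.
Divide row 2 by 1/5; eliminate column c from the other rows.
After both pivots, the entry at constraint row 2, column s2 is 1.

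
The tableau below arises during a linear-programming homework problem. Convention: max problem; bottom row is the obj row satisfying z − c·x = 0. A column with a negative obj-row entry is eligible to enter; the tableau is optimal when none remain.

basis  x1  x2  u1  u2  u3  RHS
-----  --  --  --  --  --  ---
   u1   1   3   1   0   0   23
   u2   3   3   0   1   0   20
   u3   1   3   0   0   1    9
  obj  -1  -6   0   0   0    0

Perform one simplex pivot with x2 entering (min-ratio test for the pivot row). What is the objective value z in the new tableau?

Ratio test on column x2 — row 1: 23/3 = 23/3; row 2: 20/3 = 20/3; row 3: 9/3 = 3. Minimum is 3 at row 3 (u3 leaves); pivot element 3.
Pivot on row 3; the obj-row RHS becomes 0 − (-6)·3 = 18.

18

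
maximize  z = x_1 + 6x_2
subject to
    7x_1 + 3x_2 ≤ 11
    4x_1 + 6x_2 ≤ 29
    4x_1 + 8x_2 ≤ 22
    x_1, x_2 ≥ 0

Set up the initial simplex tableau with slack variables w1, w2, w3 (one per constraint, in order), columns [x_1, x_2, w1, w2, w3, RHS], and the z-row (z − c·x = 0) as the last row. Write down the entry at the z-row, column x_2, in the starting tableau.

-6

The z-row carries the negated objective coefficients: the x_2 entry is -6.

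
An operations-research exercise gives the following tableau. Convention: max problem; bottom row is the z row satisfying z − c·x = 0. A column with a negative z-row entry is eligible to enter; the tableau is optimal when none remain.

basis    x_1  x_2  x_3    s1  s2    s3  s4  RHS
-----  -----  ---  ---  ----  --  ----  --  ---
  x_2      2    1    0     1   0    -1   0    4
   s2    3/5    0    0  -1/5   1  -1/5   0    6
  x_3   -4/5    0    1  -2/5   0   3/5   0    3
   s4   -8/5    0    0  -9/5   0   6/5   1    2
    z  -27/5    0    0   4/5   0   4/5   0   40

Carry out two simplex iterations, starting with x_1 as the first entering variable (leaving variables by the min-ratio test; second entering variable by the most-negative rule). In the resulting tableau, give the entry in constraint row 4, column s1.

Ratio test on column x_1 — row 1: 4/2 = 2; row 2: 6/(3/5) = 10; row 3: entry -4/5 ≤ 0; row 4: entry -8/5 ≤ 0. Minimum is 2 at row 1 (x_2 leaves); pivot element 2.
Divide row 1 by 2; eliminate column x_1 from the other rows.
Second iteration: most negative z-row entry is -19/10 in column s3, so s3 enters.
Ratio test on column s3 — row 1: entry -1/2 ≤ 0; row 2: (24/5)/(1/10) = 48; row 3: (23/5)/(1/5) = 23; row 4: (26/5)/(2/5) = 13. Minimum is 13 at row 4 (s4 leaves); pivot element 2/5.
Divide row 4 by 2/5; eliminate column s3 from the other rows.
After both pivots, the entry at constraint row 4, column s1 is -5/2.

-5/2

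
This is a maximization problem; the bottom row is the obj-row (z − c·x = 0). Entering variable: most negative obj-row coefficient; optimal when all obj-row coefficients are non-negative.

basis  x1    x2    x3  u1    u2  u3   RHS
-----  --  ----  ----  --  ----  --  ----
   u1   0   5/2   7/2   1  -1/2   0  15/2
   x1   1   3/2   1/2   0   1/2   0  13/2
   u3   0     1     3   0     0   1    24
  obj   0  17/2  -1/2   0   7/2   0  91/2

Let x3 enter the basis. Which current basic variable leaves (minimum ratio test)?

Column x3 entries and ratios — u1: (15/2)/(7/2) = 15/7; x1: (13/2)/(1/2) = 13; u3: 24/3 = 8.
Smallest ratio is 15/7 in the row of u1, so u1 leaves.

u1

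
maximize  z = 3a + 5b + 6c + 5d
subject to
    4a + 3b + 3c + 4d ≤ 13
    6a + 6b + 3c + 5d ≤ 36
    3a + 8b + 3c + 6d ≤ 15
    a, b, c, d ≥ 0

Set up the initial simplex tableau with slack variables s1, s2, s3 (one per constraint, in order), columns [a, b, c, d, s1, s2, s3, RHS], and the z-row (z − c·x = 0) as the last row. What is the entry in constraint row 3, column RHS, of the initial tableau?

15

The RHS of constraint 3 is b_3 = 15.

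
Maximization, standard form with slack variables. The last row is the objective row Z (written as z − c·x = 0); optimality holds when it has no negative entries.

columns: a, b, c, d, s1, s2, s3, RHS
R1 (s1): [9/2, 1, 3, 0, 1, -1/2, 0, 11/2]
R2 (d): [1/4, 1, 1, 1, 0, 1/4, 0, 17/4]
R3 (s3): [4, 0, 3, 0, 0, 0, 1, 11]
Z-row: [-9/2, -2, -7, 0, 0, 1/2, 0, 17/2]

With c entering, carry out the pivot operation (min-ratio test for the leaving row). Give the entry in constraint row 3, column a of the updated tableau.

-1/2

Ratio test on column c — row 1: (11/2)/3 = 11/6; row 2: (17/4)/1 = 17/4; row 3: 11/3 = 11/3. Minimum is 11/6 at row 1 (s1 leaves); pivot element 3.
Divide row 1 by 3; eliminate column c from the other rows.
Row 3 update in column a: 4 − 3·(3/2) = -1/2.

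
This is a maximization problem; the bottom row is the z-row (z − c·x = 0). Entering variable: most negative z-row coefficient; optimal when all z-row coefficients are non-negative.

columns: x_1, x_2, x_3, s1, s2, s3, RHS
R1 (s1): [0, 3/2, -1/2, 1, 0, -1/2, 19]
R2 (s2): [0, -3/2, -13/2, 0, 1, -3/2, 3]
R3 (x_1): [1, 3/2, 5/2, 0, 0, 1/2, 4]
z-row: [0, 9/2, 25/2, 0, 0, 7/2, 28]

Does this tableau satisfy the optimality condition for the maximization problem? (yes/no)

Every z-row coefficient is ≥ 0, so the tableau is optimal.

yes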